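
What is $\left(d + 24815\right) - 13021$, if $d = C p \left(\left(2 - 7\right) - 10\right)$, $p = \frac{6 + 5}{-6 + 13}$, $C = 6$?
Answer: $\frac{81568}{7} \approx 11653.0$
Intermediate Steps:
$p = \frac{11}{7} \approx 1.5714$
$d = - \frac{990}{7}$ ($d = 6 \cdot \frac{11}{7} \left(\left(2 - 7\right) - 10\right) = \frac{66 \left(-5 - 10\right)}{7} = \frac{66}{7} \left(-15\right) = - \frac{990}{7} \approx -141.43$)
$\left(d + 24815\right) - 13021 = \left(- \frac{990}{7} + 24815\right) - 13021 = \frac{172715}{7} - 13021 = \frac{81568}{7}$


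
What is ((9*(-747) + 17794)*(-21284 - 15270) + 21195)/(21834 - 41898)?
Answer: 404668139/20064 ≈ 20169.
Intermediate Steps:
((9*(-747) + 17794)*(-21284 - 15270) + 21195)/(21834 - 41898) = ((-6723 + 17794)*(-36554) + 21195)/(-20064) = (11071*(-36554) + 21195)*(-1/20064) = (-404689334 + 21195)*(-1/20064) = -404668139*(-1/20064) = 404668139/20064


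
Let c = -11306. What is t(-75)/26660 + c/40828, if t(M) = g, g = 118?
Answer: -18537516/68029655 ≈ -0.27249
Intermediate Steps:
t(M) = 118
t(-75)/26660 + c/40828 = 118/26660 - 11306/40828 = 118*(1/26660) - 11306*1/40828 = 59/13330 - 5653/20414 = -18537516/68029655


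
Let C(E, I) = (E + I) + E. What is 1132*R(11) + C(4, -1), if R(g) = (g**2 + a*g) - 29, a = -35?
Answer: -331669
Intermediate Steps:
C(E, I) = I + 2*E
R(g) = -29 + g**2 - 35*g (R(g) = (g**2 - 35*g) - 29 = -29 + g**2 - 35*g)
1132*R(11) + C(4, -1) = 1132*(-29 + 11**2 - 35*11) + (-1 + 2*4) = 1132*(-29 + 121 - 385) + (-1 + 8) = 1132*(-293) + 7 = -331676 + 7 = -331669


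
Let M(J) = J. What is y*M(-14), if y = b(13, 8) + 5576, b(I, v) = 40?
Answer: -78624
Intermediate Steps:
y = 5616 (y = 40 + 5576 = 5616)
y*M(-14) = 5616*(-14) = -78624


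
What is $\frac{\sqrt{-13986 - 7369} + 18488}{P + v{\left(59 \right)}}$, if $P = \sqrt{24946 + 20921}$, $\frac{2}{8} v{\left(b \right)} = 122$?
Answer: $\frac{18488 + i \sqrt{21355}}{488 + \sqrt{45867}} \approx 26.33 + 0.20812 i$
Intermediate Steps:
$v{\left(b \right)} = 488$ ($v{\left(b \right)} = 4 \cdot 122 = 488$)
$P = \sqrt{45867} \approx 214.17$
$\frac{\sqrt{-13986 - 7369} + 18488}{P + v{\left(59 \right)}} = \frac{\sqrt{-13986 - 7369} + 18488}{\sqrt{45867} + 488} = \frac{\sqrt{-21355} + 18488}{488 + \sqrt{45867}} = \frac{i \sqrt{21355} + 18488}{488 + \sqrt{45867}} = \frac{18488 + i \sqrt{21355}}{488 + \sqrt{45867}}$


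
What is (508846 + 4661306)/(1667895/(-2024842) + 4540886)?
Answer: 10468740915984/9194575022117 ≈ 1.1386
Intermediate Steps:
(508846 + 4661306)/(1667895/(-2024842) + 4540886) = 5170152/(1667895*(-1/2024842) + 4540886) = 5170152/(-1667895/2024842 + 4540886) = 5170152/(9194575022117/2024842) = 5170152*(2024842/9194575022117) = 10468740915984/9194575022117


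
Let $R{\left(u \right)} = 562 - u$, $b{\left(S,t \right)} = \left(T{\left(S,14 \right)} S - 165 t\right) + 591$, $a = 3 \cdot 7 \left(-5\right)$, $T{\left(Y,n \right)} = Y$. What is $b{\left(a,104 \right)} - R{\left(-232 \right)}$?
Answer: $-6338$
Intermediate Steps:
$a = -105$ ($a = 21 \left(-5\right) = -105$)
$b{\left(S,t \right)} = 591 + S^{2} - 165 t$ ($b{\left(S,t \right)} = \left(S S - 165 t\right) + 591 = \left(S^{2} - 165 t\right) + 591 = 591 + S^{2} - 165 t$)
$b{\left(a,104 \right)} - R{\left(-232 \right)} = \left(591 + \left(-105\right)^{2} - 17160\right) - \left(562 - -232\right) = \left(591 + 11025 - 17160\right) - \left(562 + 232\right) = -5544 - 794 = -6338$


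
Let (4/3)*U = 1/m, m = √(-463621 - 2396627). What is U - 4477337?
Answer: -4477337 - I*√715062/1906832 ≈ -4.4773e+6 - 0.00044347*I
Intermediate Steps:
m = 2*I*√715062 (m = √(-2860248) = 2*I*√715062 ≈ 1691.2*I)
U = -I*√715062/1906832 (U = 3/(4*((2*I*√715062))) = 3*(-I*√715062/1430124)/4 = -I*√715062/1906832 ≈ -0.00044347*I)
U - 4477337 = -I*√715062/1906832 - 4477337 = -4477337 - I*√715062/1906832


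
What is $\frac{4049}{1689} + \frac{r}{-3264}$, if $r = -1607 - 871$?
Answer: $\frac{2900213}{918816} \approx 3.1565$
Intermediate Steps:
$r = -2478$ ($r = -1607 - 871 = -2478$)
$\frac{4049}{1689} + \frac{r}{-3264} = \frac{4049}{1689} - \frac{2478}{-3264} = 4049 \cdot \frac{1}{1689} - - \frac{413}{544} = \frac{4049}{1689} + \frac{413}{544} = \frac{2900213}{918816}$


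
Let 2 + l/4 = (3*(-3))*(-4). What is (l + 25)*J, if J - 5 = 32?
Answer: 5957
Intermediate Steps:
l = 136 (l = -8 + 4*((3*(-3))*(-4)) = -8 + 4*(-9*(-4)) = -8 + 4*36 = -8 + 144 = 136)
J = 37 (J = 5 + 32 = 37)
(l + 25)*J = (136 + 25)*37 = 161*37 = 5957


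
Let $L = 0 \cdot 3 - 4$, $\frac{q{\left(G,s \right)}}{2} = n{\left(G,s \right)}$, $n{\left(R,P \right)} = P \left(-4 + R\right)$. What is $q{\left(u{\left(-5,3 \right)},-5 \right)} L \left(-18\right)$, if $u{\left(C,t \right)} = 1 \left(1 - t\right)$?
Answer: $4320$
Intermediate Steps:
$u{\left(C,t \right)} = 1 - t$
$q{\left(G,s \right)} = 2 s \left(-4 + G\right)$
$L = -4$ ($L = 0 - 4 = -4$)
$q{\left(u{\left(-5,3 \right)},-5 \right)} L \left(-18\right) = 2 \left(-5\right) \left(-4 + \left(1 - 3\right)\right) \left(-4\right) \left(-18\right) = 2 \left(-5\right) \left(-4 - 2\right) \left(-4\right) \left(-18\right) = 2 \left(-5\right) \left(-6\right) \left(-4\right) \left(-18\right) = 60 \left(-4\right) \left(-18\right) = \left(-240\right) \left(-18\right) = 4320$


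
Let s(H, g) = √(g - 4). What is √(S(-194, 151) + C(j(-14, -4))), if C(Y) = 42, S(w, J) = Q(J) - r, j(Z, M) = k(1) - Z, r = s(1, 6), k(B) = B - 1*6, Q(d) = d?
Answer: √(193 - √2) ≈ 13.841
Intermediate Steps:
k(B) = -6 + B (k(B) = B - 6 = -6 + B)
s(H, g) = √(-4 + g)
r = √2 (r = √(-4 + 6) = √2 ≈ 1.4142)
j(Z, M) = -5 - Z (j(Z, M) = (-6 + 1) - Z = -5 - Z)
S(w, J) = J - √2
√(S(-194, 151) + C(j(-14, -4))) = √((151 - √2) + 42) = √(193 - √2)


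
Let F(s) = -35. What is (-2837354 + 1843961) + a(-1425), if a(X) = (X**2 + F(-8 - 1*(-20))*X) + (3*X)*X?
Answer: 7178982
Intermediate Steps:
a(X) = -35*X + 4*X**2 (a(X) = (X**2 - 35*X) + (3*X)*X = (X**2 - 35*X) + 3*X**2 = -35*X + 4*X**2)
(-2837354 + 1843961) + a(-1425) = (-2837354 + 1843961) - 1425*(-35 + 4*(-1425)) = -993393 - 1425*(-35 - 5700) = -993393 - 1425*(-5735) = -993393 + 8172375 = 7178982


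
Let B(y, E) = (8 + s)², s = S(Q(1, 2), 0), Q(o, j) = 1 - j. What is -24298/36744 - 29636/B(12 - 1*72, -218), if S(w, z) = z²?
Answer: -34078133/73488 ≈ -463.72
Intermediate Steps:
s = 0 (s = 0² = 0)
B(y, E) = 64 (B(y, E) = (8 + 0)² = 8² = 64)
-24298/36744 - 29636/B(12 - 1*72, -218) = -24298/36744 - 29636/64 = -24298*1/36744 - 29636*1/64 = -12149/18372 - 7409/16 = -34078133/73488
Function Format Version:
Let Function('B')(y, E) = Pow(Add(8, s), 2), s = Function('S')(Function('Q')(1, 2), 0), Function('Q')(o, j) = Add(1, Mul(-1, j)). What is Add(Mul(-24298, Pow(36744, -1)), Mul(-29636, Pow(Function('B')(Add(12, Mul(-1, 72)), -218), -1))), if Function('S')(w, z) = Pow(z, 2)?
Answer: Rational(-34078133, 73488) ≈ -463.72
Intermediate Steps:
s = 0 (s = Pow(0, 2) = 0)
Function('B')(y, E) = 64 (Function('B')(y, E) = Pow(Add(8, 0), 2) = Pow(8, 2) = 64)
Add(Mul(-24298, Pow(36744, -1)), Mul(-29636, Pow(Function('B')(Add(12, Mul(-1, 72)), -218), -1))) = Add(Mul(-24298, Pow(36744, -1)), Mul(-29636, Pow(64, -1))) = Add(Mul(-24298, Rational(1, 36744)), Mul(-29636, Rational(1, 64))) = Add(Rational(-12149, 18372), Rational(-7409, 16)) = Rational(-34078133, 73488)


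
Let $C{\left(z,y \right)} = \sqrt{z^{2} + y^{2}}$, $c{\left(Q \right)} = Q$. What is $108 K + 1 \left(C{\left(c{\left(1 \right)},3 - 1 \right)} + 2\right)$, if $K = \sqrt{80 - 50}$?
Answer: $2 + \sqrt{5} + 108 \sqrt{30} \approx 595.78$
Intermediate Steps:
$K = \sqrt{30} \approx 5.4772$
$C{\left(z,y \right)} = \sqrt{y^{2} + z^{2}}$
$108 K + 1 \left(C{\left(c{\left(1 \right)},3 - 1 \right)} + 2\right) = 108 \sqrt{30} + 1 \left(\sqrt{\left(3 - 1\right)^{2} + 1^{2}} + 2\right) = 108 \sqrt{30} + 1 \left(\sqrt{2^{2} + 1} + 2\right) = 108 \sqrt{30} + 1 \left(\sqrt{4 + 1} + 2\right) = 108 \sqrt{30} + 1 \left(\sqrt{5} + 2\right) = 108 \sqrt{30} + 1 \left(2 + \sqrt{5}\right) = 108 \sqrt{30} + \left(2 + \sqrt{5}\right) = 2 + \sqrt{5} + 108 \sqrt{30}$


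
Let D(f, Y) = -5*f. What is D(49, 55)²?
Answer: 60025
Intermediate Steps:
D(49, 55)² = (-5*49)² = (-245)² = 60025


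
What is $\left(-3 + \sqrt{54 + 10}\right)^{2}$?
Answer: $25$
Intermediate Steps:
$\left(-3 + \sqrt{54 + 10}\right)^{2} = \left(-3 + \sqrt{64}\right)^{2} = \left(-3 + 8\right)^{2} = 5^{2} = 25$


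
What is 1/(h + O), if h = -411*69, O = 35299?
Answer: 1/6940 ≈ 0.00014409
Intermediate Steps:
h = -28359
1/(h + O) = 1/(-28359 + 35299) = 1/6940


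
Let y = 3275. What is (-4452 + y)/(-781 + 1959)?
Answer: -1177/1178 ≈ -0.99915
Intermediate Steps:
(-4452 + y)/(-781 + 1959) = (-4452 + 3275)/(-781 + 1959) = -1177/1178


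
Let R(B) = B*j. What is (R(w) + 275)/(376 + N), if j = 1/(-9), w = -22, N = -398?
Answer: -227/18 ≈ -12.611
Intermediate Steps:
j = -⅑ ≈ -0.11111
R(B) = -B/9 (R(B) = B*(-⅑) = -B/9)
(R(w) + 275)/(376 + N) = (-⅑*(-22) + 275)/(376 - 398) = (22/9 + 275)/(-22) = (2497/9)*(-1/22) = -227/18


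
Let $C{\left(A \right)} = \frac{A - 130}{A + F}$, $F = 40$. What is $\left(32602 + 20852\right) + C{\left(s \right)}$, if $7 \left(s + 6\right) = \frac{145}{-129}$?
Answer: $\frac{1633270925}{30557} \approx 53450.0$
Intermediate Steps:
$s = - \frac{5563}{903}$ ($s = -6 + \frac{145 \frac{1}{-129}}{7} = -6 + \frac{145 \left(- \frac{1}{129}\right)}{7} = -6 + \frac{1}{7} \left(- \frac{145}{129}\right) = -6 - \frac{145}{903} = - \frac{5563}{903} \approx -6.1606$)
$C{\left(A \right)} = \frac{-130 + A}{40 + A}$ ($C{\left(A \right)} = \frac{A - 130}{A + 40} = \frac{-130 + A}{40 + A}$)
$\left(32602 + 20852\right) + C{\left(s \right)} = \left(32602 + 20852\right) + \frac{-130 - \frac{5563}{903}}{40 - \frac{5563}{903}} = 53454 + \frac{1}{\frac{30557}{903}} \left(- \frac{122953}{903}\right) = 53454 + \frac{903}{30557} \left(- \frac{122953}{903}\right) = 53454 - \frac{122953}{30557} = \frac{1633270925}{30557}$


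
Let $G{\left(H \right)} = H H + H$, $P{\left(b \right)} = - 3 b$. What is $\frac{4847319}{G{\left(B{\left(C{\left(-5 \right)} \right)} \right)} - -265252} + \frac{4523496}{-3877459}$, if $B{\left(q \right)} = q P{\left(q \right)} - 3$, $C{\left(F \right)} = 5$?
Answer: $\frac{17568246204453}{1051791773422} \approx 16.703$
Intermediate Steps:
$B{\left(q \right)} = -3 - 3 q^{2}$ ($B{\left(q \right)} = q \left(- 3 q\right) - 3 = - 3 q^{2} - 3 = -3 - 3 q^{2}$)
$G{\left(H \right)} = H + H^{2}$ ($G{\left(H \right)} = H^{2} + H = H + H^{2}$)
$\frac{4847319}{G{\left(B{\left(C{\left(-5 \right)} \right)} \right)} - -265252} + \frac{4523496}{-3877459} = \frac{4847319}{\left(-3 - 3 \cdot 5^{2}\right) \left(1 - \left(3 + 3 \cdot 5^{2}\right)\right) - -265252} + \frac{4523496}{-3877459} = \frac{4847319}{\left(-3 - 75\right) \left(1 - 78\right) + 265252} + 4523496 \left(- \frac{1}{3877459}\right) = \frac{4847319}{\left(-3 - 75\right) \left(1 - 78\right) + 265252} - \frac{4523496}{3877459} = \frac{4847319}{- 78 \left(1 - 78\right) + 265252} - \frac{4523496}{3877459} = \frac{4847319}{\left(-78\right) \left(-77\right) + 265252} - \frac{4523496}{3877459} = \frac{4847319}{6006 + 265252} - \frac{4523496}{3877459} = \frac{4847319}{271258} - \frac{4523496}{3877459} = \frac{17568246204453}{1051791773422}$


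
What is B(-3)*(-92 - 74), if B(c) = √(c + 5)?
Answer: -166*√2 ≈ -234.76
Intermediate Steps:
B(c) = √(5 + c)
B(-3)*(-92 - 74) = √(5 - 3)*(-92 - 74) = √2*(-166) = -166*√2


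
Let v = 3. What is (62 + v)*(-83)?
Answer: -5395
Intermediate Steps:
(62 + v)*(-83) = (62 + 3)*(-83) = 65*(-83) = -5395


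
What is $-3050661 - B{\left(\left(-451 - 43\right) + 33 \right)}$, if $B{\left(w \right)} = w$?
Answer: $-3050200$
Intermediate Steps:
$-3050661 - B{\left(\left(-451 - 43\right) + 33 \right)} = -3050661 - \left(\left(-451 - 43\right) + 33\right) = -3050661 - \left(-494 + 33\right) = -3050661 - -461 = -3050661 + 461 = -3050200$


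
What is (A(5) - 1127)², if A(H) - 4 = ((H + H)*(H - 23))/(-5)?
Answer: 1181569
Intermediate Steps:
A(H) = 4 - 2*H*(-23 + H)/5 (A(H) = 4 + ((H + H)*(H - 23))/(-5) = 4 + ((2*H)*(-23 + H))*(-⅕) = 4 + (2*H*(-23 + H))*(-⅕) = 4 - 2*H*(-23 + H)/5)
(A(5) - 1127)² = ((4 - ⅖*5² + (46/5)*5) - 1127)² = ((4 - ⅖*25 + 46) - 1127)² = ((4 - 10 + 46) - 1127)² = (40 - 1127)² = (-1087)² = 1181569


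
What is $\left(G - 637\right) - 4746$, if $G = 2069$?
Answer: $-3314$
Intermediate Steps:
$\left(G - 637\right) - 4746 = \left(2069 - 637\right) - 4746 = 1432 - 4746 = -3314$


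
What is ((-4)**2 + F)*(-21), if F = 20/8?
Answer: -777/2 ≈ -388.50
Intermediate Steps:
F = 5/2 (F = 20*(1/8) = 5/2 ≈ 2.5000)
((-4)**2 + F)*(-21) = ((-4)**2 + 5/2)*(-21) = (16 + 5/2)*(-21) = (37/2)*(-21) = -777/2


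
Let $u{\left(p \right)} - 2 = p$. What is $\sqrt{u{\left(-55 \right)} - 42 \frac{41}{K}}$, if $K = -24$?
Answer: $\frac{5 \sqrt{3}}{2} \approx 4.3301$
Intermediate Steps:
$u{\left(p \right)} = 2 + p$
$\sqrt{u{\left(-55 \right)} - 42 \frac{41}{K}} = \sqrt{\left(2 - 55\right) - 42 \frac{41}{-24}} = \sqrt{-53 - 42 \cdot 41 \left(- \frac{1}{24}\right)} = \sqrt{-53 - - \frac{287}{4}} = \sqrt{-53 + \frac{287}{4}} = \sqrt{\frac{75}{4}} = \frac{5 \sqrt{3}}{2}$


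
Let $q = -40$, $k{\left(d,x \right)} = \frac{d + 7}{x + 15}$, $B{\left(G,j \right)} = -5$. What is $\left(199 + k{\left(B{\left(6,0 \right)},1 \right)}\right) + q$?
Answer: $\frac{1273}{8} \approx 159.13$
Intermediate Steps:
$k{\left(d,x \right)} = \frac{7 + d}{15 + x}$
$\left(199 + k{\left(B{\left(6,0 \right)},1 \right)}\right) + q = \left(199 + \frac{7 - 5}{15 + 1}\right) - 40 = \left(199 + \frac{1}{16} \cdot 2\right) - 40 = \left(199 + \frac{1}{8}\right) - 40 = \frac{1593}{8} - 40 = \frac{1273}{8}$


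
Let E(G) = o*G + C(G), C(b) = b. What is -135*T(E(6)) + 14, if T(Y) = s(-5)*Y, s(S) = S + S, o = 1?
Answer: 16214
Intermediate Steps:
E(G) = 2*G (E(G) = 1*G + G = G + G = 2*G)
s(S) = 2*S
T(Y) = -10*Y (T(Y) = (2*(-5))*Y = -10*Y)
-135*T(E(6)) + 14 = -(-1350)*2*6 + 14 = -(-1350)*12 + 14 = -135*(-120) + 14 = 16200 + 14 = 16214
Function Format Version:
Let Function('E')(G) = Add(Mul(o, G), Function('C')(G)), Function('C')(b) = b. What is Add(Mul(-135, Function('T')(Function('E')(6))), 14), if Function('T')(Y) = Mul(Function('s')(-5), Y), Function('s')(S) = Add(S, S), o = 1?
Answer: 16214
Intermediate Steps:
Function('E')(G) = Mul(2, G) (Function('E')(G) = Add(Mul(1, G), G) = Add(G, G) = Mul(2, G))
Function('s')(S) = Mul(2, S)
Function('T')(Y) = Mul(-10, Y) (Function('T')(Y) = Mul(Mul(2, -5), Y) = Mul(-10, Y))
Add(Mul(-135, Function('T')(Function('E')(6))), 14) = Add(Mul(-135, Mul(-10, Mul(2, 6))), 14) = Add(Mul(-135, Mul(-10, 12)), 14) = Add(Mul(-135, -120), 14) = Add(16200, 14) = 16214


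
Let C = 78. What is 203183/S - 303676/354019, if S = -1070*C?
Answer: -97275441437/29546425740 ≈ -3.2923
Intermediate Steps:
S = -83460 (S = -1070*78 = -83460)
203183/S - 303676/354019 = 203183/(-83460) - 303676/354019 = 203183*(-1/83460) - 303676*1/354019 = -203183/83460 - 303676/354019 = -97275441437/29546425740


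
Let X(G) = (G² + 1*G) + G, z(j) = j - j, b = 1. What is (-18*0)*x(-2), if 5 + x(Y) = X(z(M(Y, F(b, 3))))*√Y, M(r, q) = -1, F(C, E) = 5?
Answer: 0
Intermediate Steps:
z(j) = 0
X(G) = G² + 2*G (X(G) = (G² + G) + G = (G + G²) + G = G² + 2*G)
x(Y) = -5 (x(Y) = -5 + (0*(2 + 0))*√Y = -5 + (0*2)*√Y = -5 + 0*√Y = -5 + 0 = -5)
(-18*0)*x(-2) = -18*0*(-5) = 0*(-5) = 0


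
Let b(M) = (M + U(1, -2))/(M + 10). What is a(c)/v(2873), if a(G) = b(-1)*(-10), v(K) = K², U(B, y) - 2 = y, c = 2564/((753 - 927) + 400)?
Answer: 10/74287161 ≈ 1.3461e-7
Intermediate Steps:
c = 1282/113 (c = 2564/(-174 + 400) = 2564/226 = 2564*(1/226) = 1282/113 ≈ 11.345)
U(B, y) = 2 + y
b(M) = M/(10 + M) (b(M) = (M + (2 - 2))/(M + 10) = (M + 0)/(10 + M) = M/(10 + M))
a(G) = 10/9 (a(G) = -1/(10 - 1)*(-10) = -1/9*(-10) = -1*⅑*(-10) = -⅑*(-10) = 10/9)
a(c)/v(2873) = 10/(9*(2873²)) = (10/9)/8254129 = (10/9)*(1/8254129) = 10/74287161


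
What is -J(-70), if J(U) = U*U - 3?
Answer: -4897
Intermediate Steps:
J(U) = -3 + U² (J(U) = U² - 3 = -3 + U²)
-J(-70) = -(-3 + (-70)²) = -(-3 + 4900) = -1*4897 = -4897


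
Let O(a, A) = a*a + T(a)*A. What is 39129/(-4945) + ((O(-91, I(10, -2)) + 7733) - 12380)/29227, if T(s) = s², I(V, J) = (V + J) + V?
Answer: -388561343/144527515 ≈ -2.6885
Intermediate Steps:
I(V, J) = J + 2*V (I(V, J) = (J + V) + V = J + 2*V)
O(a, A) = a² + A*a² (O(a, A) = a*a + a²*A = a² + A*a²)
39129/(-4945) + ((O(-91, I(10, -2)) + 7733) - 12380)/29227 = 39129/(-4945) + (((-91)²*(1 + (-2 + 2*10)) + 7733) - 12380)/29227 = 39129*(-1/4945) + ((8281*(1 + (-2 + 20)) + 7733) - 12380)*(1/29227) = -39129/4945 + ((8281*(1 + 18) + 7733) - 12380)*(1/29227) = -39129/4945 + ((8281*19 + 7733) - 12380)*(1/29227) = -39129/4945 + ((157339 + 7733) - 12380)*(1/29227) = -39129/4945 + (165072 - 12380)*(1/29227) = -39129/4945 + 152692*(1/29227) = -39129/4945 + 152692/29227 = -388561343/144527515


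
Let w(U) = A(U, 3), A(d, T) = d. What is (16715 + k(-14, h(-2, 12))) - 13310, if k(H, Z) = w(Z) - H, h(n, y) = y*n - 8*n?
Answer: 3411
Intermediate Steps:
w(U) = U
h(n, y) = -8*n + n*y (h(n, y) = n*y - 8*n = -8*n + n*y)
k(H, Z) = Z - H
(16715 + k(-14, h(-2, 12))) - 13310 = (16715 + (-2*(-8 + 12) - 1*(-14))) - 13310 = (16715 + (-2*4 + 14)) - 13310 = (16715 + (-8 + 14)) - 13310 = (16715 + 6) - 13310 = 16721 - 13310 = 3411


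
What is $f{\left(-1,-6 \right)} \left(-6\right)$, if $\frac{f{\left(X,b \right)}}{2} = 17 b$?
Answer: $1224$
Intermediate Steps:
$f{\left(X,b \right)} = 34 b$ ($f{\left(X,b \right)} = 2 \cdot 17 b = 34 b$)
$f{\left(-1,-6 \right)} \left(-6\right) = 34 \left(-6\right) \left(-6\right) = \left(-204\right) \left(-6\right) = 1224$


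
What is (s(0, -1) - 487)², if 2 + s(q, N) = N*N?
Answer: 238144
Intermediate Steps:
s(q, N) = -2 + N² (s(q, N) = -2 + N*N = -2 + N²)
(s(0, -1) - 487)² = ((-2 + (-1)²) - 487)² = ((-2 + 1) - 487)² = (-1 - 487)² = (-488)² = 238144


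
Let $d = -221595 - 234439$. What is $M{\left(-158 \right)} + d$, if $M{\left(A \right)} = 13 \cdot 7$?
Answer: $-455943$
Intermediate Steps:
$M{\left(A \right)} = 91$
$d = -456034$
$M{\left(-158 \right)} + d = 91 - 456034 = -455943$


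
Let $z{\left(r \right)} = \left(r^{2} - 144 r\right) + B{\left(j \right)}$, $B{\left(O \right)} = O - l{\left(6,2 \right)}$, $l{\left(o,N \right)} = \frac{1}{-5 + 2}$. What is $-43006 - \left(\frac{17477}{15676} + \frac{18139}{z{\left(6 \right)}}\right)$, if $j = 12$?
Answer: $- \frac{1648864276359}{38359172} \approx -42985.0$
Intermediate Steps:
$l{\left(o,N \right)} = - \frac{1}{3}$ ($l{\left(o,N \right)} = \frac{1}{-3} = - \frac{1}{3}$)
$B{\left(O \right)} = \frac{1}{3} + O$ ($B{\left(O \right)} = O - - \frac{1}{3} = O + \frac{1}{3} = \frac{1}{3} + O$)
$z{\left(r \right)} = \frac{37}{3} + r^{2} - 144 r$ ($z{\left(r \right)} = \left(r^{2} - 144 r\right) + \left(\frac{1}{3} + 12\right) = \left(r^{2} - 144 r\right) + \frac{37}{3} = \frac{37}{3} + r^{2} - 144 r$)
$-43006 - \left(\frac{17477}{15676} + \frac{18139}{z{\left(6 \right)}}\right) = -43006 - \left(\frac{17477}{15676} + \frac{18139}{\frac{37}{3} + 6^{2} - 864}\right) = -43006 - \left(\frac{17477}{15676} + \frac{18139}{\frac{37}{3} + 36 - 864}\right) = -43006 - \left(\frac{17477}{15676} + \frac{18139}{- \frac{2447}{3}}\right) = -43006 - - \frac{810274673}{38359172} = -43006 + \left(- \frac{17477}{15676} + \frac{54417}{2447}\right) = -43006 + \frac{810274673}{38359172} = - \frac{1648864276359}{38359172}$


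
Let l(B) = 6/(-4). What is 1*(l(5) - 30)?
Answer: -63/2 ≈ -31.500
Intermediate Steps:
l(B) = -3/2 (l(B) = 6*(-¼) = -3/2)
1*(l(5) - 30) = 1*(-3/2 - 30) = 1*(-63/2) = -63/2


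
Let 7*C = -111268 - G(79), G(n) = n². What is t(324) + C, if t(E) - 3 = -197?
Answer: -16981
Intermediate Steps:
C = -16787 (C = (-111268 - 1*79²)/7 = (-111268 - 1*6241)/7 = (-111268 - 6241)/7 = (⅐)*(-117509) = -16787)
t(E) = -194 (t(E) = 3 - 197 = -194)
t(324) + C = -194 - 16787 = -16981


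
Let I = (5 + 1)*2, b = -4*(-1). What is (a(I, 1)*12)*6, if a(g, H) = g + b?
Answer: 1152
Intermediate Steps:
b = 4
I = 12 (I = 6*2 = 12)
a(g, H) = 4 + g (a(g, H) = g + 4 = 4 + g)
(a(I, 1)*12)*6 = ((4 + 12)*12)*6 = (16*12)*6 = 192*6 = 1152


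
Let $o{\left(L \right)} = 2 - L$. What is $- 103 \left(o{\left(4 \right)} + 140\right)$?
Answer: $-14214$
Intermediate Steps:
$- 103 \left(o{\left(4 \right)} + 140\right) = - 103 \left(\left(2 - 4\right) + 140\right) = - 103 \left(-2 + 140\right) = \left(-103\right) 138 = -14214$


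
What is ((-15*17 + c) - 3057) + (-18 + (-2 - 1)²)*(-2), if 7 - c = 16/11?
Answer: -36173/11 ≈ -3288.5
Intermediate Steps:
c = 61/11 (c = 7 - 16/11 = 61/11 ≈ 5.5455)
((-15*17 + c) - 3057) + (-18 + (-2 - 1)²)*(-2) = ((-15*17 + 61/11) - 3057) + (-18 + (-2 - 1)²)*(-2) = ((-255 + 61/11) - 3057) + (-18 + (-3)²)*(-2) = (-2744/11 - 3057) + (-18 + 9)*(-2) = -36371/11 - 9*(-2) = -36371/11 + 18 = -36173/11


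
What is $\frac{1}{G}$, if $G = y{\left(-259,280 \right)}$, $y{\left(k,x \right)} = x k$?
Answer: $- \frac{1}{72520} \approx -1.3789 \cdot 10^{-5}$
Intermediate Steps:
$y{\left(k,x \right)} = k x$
$G = -72520$ ($G = \left(-259\right) 280 = -72520$)
$\frac{1}{G} = \frac{1}{-72520} = - \frac{1}{72520}$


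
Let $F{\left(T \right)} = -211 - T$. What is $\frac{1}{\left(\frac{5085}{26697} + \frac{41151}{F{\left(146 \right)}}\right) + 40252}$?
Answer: $\frac{1058981}{42504237334} \approx 2.4915 \cdot 10^{-5}$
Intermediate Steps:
$\frac{1}{\left(\frac{5085}{26697} + \frac{41151}{F{\left(146 \right)}}\right) + 40252} = \frac{1}{\left(\frac{5085}{26697} + \frac{41151}{-211 - 146}\right) + 40252} = \frac{1}{\left(5085 \cdot \frac{1}{26697} + \frac{41151}{-211 - 146}\right) + 40252} = \frac{1}{\left(\frac{1695}{8899} + \frac{41151}{-357}\right) + 40252} = \frac{1}{\left(\frac{1695}{8899} + 41151 \left(- \frac{1}{357}\right)\right) + 40252} = \frac{1}{\left(\frac{1695}{8899} - \frac{13717}{119}\right) + 40252} = \frac{1}{- \frac{121865878}{1058981} + 40252} = \frac{1}{\frac{42504237334}{1058981}} = \frac{1058981}{42504237334}$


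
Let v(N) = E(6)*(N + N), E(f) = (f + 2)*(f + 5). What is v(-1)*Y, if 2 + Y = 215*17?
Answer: -642928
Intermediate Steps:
E(f) = (2 + f)*(5 + f)
Y = 3653 (Y = -2 + 215*17 = -2 + 3655 = 3653)
v(N) = 176*N (v(N) = (10 + 6**2 + 7*6)*(N + N) = (10 + 36 + 42)*(2*N) = 88*(2*N) = 176*N)
v(-1)*Y = (176*(-1))*3653 = -176*3653 = -642928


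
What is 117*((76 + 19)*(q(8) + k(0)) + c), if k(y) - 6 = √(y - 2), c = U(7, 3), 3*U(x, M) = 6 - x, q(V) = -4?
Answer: 22191 + 11115*I*√2 ≈ 22191.0 + 15719.0*I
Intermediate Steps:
U(x, M) = 2 - x/3 (U(x, M) = (6 - x)/3 = 2 - x/3)
c = -⅓ (c = 2 - ⅓*7 = 2 - 7/3 = -⅓ ≈ -0.33333)
k(y) = 6 + √(-2 + y) (k(y) = 6 + √(y - 2) = 6 + √(-2 + y))
117*((76 + 19)*(q(8) + k(0)) + c) = 117*((76 + 19)*(-4 + (6 + √(-2 + 0))) - ⅓) = 117*(95*(-4 + (6 + √(-2))) - ⅓) = 117*(95*(-4 + (6 + I*√2)) - ⅓) = 117*(95*(2 + I*√2) - ⅓) = 117*((190 + 95*I*√2) - ⅓) = 117*(569/3 + 95*I*√2) = 22191 + 11115*I*√2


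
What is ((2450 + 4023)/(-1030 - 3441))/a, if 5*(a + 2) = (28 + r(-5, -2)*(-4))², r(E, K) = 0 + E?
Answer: -32365/10256474 ≈ -0.0031556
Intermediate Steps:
r(E, K) = E
a = 2294/5 (a = -2 + (28 - 5*(-4))²/5 = -2 + (28 + 20)²/5 = -2 + (⅕)*48² = -2 + (⅕)*2304 = -2 + 2304/5 = 2294/5 ≈ 458.80)
((2450 + 4023)/(-1030 - 3441))/a = ((2450 + 4023)/(-1030 - 3441))/(2294/5) = (6473/(-4471))*(5/2294) = (6473*(-1/4471))*(5/2294) = -6473/4471*5/2294 = -32365/10256474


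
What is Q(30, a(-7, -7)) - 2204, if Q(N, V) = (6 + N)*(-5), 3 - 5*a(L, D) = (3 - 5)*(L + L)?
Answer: -2384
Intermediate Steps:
a(L, D) = ⅗ + 4*L/5 (a(L, D) = ⅗ - (3 - 5)*(L + L)/5 = ⅗ - (-2)*2*L/5 = ⅗ - (-4)*L/5 = ⅗ + 4*L/5)
Q(N, V) = -30 - 5*N
Q(30, a(-7, -7)) - 2204 = (-30 - 5*30) - 2204 = (-30 - 150) - 2204 = -180 - 2204 = -2384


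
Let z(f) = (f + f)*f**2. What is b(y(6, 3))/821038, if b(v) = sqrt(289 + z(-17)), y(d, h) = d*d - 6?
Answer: 17*I*sqrt(33)/821038 ≈ 0.00011894*I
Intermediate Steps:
z(f) = 2*f**3 (z(f) = (2*f)*f**2 = 2*f**3)
y(d, h) = -6 + d**2 (y(d, h) = d**2 - 6 = -6 + d**2)
b(v) = 17*I*sqrt(33) (b(v) = sqrt(289 + 2*(-17)**3) = sqrt(289 + 2*(-4913)) = sqrt(289 - 9826) = sqrt(-9537) = 17*I*sqrt(33))
b(y(6, 3))/821038 = (17*I*sqrt(33))/821038 = (17*I*sqrt(33))*(1/821038) = 17*I*sqrt(33)/821038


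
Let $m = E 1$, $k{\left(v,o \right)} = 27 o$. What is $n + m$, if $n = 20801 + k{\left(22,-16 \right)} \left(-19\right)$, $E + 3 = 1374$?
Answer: $30380$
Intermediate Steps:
$E = 1371$ ($E = -3 + 1374 = 1371$)
$m = 1371$ ($m = 1371 \cdot 1 = 1371$)
$n = 29009$ ($n = 20801 + 27 \left(-16\right) \left(-19\right) = 20801 - -8208 = 20801 + 8208 = 29009$)
$n + m = 29009 + 1371 = 30380$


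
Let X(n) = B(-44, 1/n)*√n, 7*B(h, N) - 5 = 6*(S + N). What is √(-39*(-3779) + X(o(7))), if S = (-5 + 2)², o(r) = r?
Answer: √(7221669 + 419*√7)/7 ≈ 383.93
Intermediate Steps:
S = 9 (S = (-3)² = 9)
B(h, N) = 59/7 + 6*N/7 (B(h, N) = 5/7 + (6*(9 + N))/7 = 5/7 + (54 + 6*N)/7 = 5/7 + (54/7 + 6*N/7) = 59/7 + 6*N/7)
X(n) = √n*(59/7 + 6/(7*n)) (X(n) = (59/7 + 6/(7*n))*√n = √n*(59/7 + 6/(7*n)))
√(-39*(-3779) + X(o(7))) = √(-39*(-3779) + (6 + 59*7)/(7*√7)) = √(147381 + (√7/7)*(6 + 413)/7) = √(147381 + (⅐)*(√7/7)*419) = √(147381 + 419*√7/49)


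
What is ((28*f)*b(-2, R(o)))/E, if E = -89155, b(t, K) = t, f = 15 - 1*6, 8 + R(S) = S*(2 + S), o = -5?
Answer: 504/89155 ≈ 0.0056531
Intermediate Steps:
R(S) = -8 + S*(2 + S)
f = 9 (f = 15 - 6 = 9)
((28*f)*b(-2, R(o)))/E = ((28*9)*(-2))/(-89155) = (252*(-2))*(-1/89155) = -504*(-1/89155) = 504/89155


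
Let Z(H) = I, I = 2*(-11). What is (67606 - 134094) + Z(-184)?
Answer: -66510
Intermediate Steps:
I = -22
Z(H) = -22
(67606 - 134094) + Z(-184) = (67606 - 134094) - 22 = -66488 - 22 = -66510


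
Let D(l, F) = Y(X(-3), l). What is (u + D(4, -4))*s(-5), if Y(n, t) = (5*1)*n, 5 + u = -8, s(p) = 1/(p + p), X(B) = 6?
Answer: -17/10 ≈ -1.7000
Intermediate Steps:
s(p) = 1/(2*p)
u = -13 (u = -5 - 8 = -13)
Y(n, t) = 5*n
D(l, F) = 30 (D(l, F) = 5*6 = 30)
(u + D(4, -4))*s(-5) = (-13 + 30)*((½)/(-5)) = 17*((½)*(-⅕)) = 17*(-⅒) = -17/10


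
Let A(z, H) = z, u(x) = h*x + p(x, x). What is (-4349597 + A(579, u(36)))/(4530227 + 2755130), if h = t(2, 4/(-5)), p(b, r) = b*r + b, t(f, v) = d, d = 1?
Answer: -4349018/7285357 ≈ -0.59695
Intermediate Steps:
t(f, v) = 1
p(b, r) = b + b*r
h = 1
u(x) = x + x*(1 + x) (u(x) = 1*x + x*(1 + x) = x + x*(1 + x))
(-4349597 + A(579, u(36)))/(4530227 + 2755130) = (-4349597 + 579)/(4530227 + 2755130) = -4349018/7285357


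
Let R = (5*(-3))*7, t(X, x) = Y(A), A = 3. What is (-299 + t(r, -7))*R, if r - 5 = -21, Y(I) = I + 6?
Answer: 30450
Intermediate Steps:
Y(I) = 6 + I
r = -16 (r = 5 - 21 = -16)
t(X, x) = 9 (t(X, x) = 6 + 3 = 9)
R = -105 (R = -15*7 = -105)
(-299 + t(r, -7))*R = (-299 + 9)*(-105) = -290*(-105) = 30450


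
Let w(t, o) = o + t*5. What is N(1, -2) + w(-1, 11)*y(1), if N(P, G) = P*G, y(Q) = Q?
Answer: 4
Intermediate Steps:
w(t, o) = o + 5*t
N(P, G) = G*P
N(1, -2) + w(-1, 11)*y(1) = -2*1 + (11 + 5*(-1))*1 = -2 + (11 - 5)*1 = -2 + 6*1 = -2 + 6 = 4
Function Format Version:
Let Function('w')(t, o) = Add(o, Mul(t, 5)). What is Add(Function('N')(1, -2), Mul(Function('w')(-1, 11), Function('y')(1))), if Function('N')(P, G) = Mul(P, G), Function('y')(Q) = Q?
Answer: 4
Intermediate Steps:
Function('w')(t, o) = Add(o, Mul(5, t))
Function('N')(P, G) = Mul(G, P)
Add(Function('N')(1, -2), Mul(Function('w')(-1, 11), Function('y')(1))) = Add(Mul(-2, 1), Mul(Add(11, Mul(5, -1)), 1)) = Add(-2, Mul(Add(11, -5), 1)) = Add(-2, Mul(6, 1)) = Add(-2, 6) = 4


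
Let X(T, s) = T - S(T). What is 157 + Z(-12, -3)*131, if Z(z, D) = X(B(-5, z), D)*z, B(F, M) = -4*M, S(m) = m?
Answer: 157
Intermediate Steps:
B(F, M) = -4*M
X(T, s) = 0 (X(T, s) = T - T = 0)
Z(z, D) = 0 (Z(z, D) = 0*z = 0)
157 + Z(-12, -3)*131 = 157 + 0*131 = 157 + 0 = 157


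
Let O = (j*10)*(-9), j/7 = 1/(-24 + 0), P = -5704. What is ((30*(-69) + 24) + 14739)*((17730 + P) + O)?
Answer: 611916837/4 ≈ 1.5298e+8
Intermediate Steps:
j = -7/24 (j = 7/(-24 + 0) = 7/(-24) = 7*(-1/24) = -7/24 ≈ -0.29167)
O = 105/4 (O = -7/24*10*(-9) = -35/12*(-9) = 105/4 ≈ 26.250)
((30*(-69) + 24) + 14739)*((17730 + P) + O) = ((30*(-69) + 24) + 14739)*((17730 - 5704) + 105/4) = ((-2070 + 24) + 14739)*(12026 + 105/4) = (-2046 + 14739)*(48209/4) = 12693*(48209/4) = 611916837/4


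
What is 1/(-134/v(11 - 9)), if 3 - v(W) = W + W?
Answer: 1/134 ≈ 0.0074627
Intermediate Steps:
v(W) = 3 - 2*W (v(W) = 3 - (W + W) = 3 - 2*W)
1/(-134/v(11 - 9)) = 1/(-134/(3 - 2*(11 - 9))) = 1/(-134/(3 - 2*2)) = 1/(-134/(3 - 4)) = 1/(-134/(-1)) = 1/(-134*(-1)) = 1/134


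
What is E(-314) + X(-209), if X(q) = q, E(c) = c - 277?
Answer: -800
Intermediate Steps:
E(c) = -277 + c
E(-314) + X(-209) = (-277 - 314) - 209 = -591 - 209 = -800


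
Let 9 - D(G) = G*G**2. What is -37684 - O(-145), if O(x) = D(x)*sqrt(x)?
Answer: -37684 - 3048634*I*sqrt(145) ≈ -37684.0 - 3.671e+7*I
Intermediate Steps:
D(G) = 9 - G**3 (D(G) = 9 - G*G**2 = 9 - G**3)
O(x) = sqrt(x)*(9 - x**3) (O(x) = (9 - x**3)*sqrt(x) = sqrt(x)*(9 - x**3))
-37684 - O(-145) = -37684 - sqrt(-145)*(9 - 1*(-145)**3) = -37684 - I*sqrt(145)*(9 - 1*(-3048625)) = -37684 - I*sqrt(145)*(9 + 3048625) = -37684 - I*sqrt(145)*3048634 = -37684 - 3048634*I*sqrt(145)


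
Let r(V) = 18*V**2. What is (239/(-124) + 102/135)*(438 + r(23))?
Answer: -1085474/93 ≈ -11672.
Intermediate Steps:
(239/(-124) + 102/135)*(438 + r(23)) = (239/(-124) + 102/135)*(438 + 18*23**2) = (239*(-1/124) + 102*(1/135))*(438 + 18*529) = (-239/124 + 34/45)*(438 + 9522) = -6539/5580*9960 = -1085474/93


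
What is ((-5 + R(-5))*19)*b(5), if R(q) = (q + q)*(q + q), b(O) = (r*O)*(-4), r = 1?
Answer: -36100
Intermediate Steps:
b(O) = -4*O (b(O) = (1*O)*(-4) = O*(-4) = -4*O)
R(q) = 4*q² (R(q) = (2*q)*(2*q) = 4*q²)
((-5 + R(-5))*19)*b(5) = ((-5 + 4*(-5)²)*19)*(-4*5) = ((-5 + 4*25)*19)*(-20) = ((-5 + 100)*19)*(-20) = (95*19)*(-20) = 1805*(-20) = -36100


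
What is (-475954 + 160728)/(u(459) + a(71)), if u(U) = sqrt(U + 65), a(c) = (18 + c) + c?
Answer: -12609040/6269 + 157613*sqrt(131)/6269 ≈ -1723.6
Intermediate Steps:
a(c) = 18 + 2*c
u(U) = sqrt(65 + U)
(-475954 + 160728)/(u(459) + a(71)) = (-475954 + 160728)/(sqrt(65 + 459) + (18 + 2*71)) = -315226/(sqrt(524) + (18 + 142)) = -315226/(2*sqrt(131) + 160) = -315226/(160 + 2*sqrt(131))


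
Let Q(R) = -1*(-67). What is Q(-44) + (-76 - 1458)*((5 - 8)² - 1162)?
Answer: 1768769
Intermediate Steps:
Q(R) = 67
Q(-44) + (-76 - 1458)*((5 - 8)² - 1162) = 67 + (-76 - 1458)*((5 - 8)² - 1162) = 67 - 1534*((-3)² - 1162) = 67 - 1534*(9 - 1162) = 67 - 1534*(-1153) = 67 + 1768702 = 1768769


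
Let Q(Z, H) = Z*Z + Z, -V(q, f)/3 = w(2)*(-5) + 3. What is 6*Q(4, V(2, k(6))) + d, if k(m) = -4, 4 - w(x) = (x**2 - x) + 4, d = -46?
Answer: 74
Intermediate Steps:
w(x) = x - x**2 (w(x) = 4 - ((x**2 - x) + 4) = 4 - (4 + x**2 - x) = 4 + (-4 + x - x**2) = x - x**2)
V(q, f) = -39 (V(q, f) = -3*((2*(1 - 1*2))*(-5) + 3) = -3*((2*(1 - 2))*(-5) + 3) = -3*((2*(-1))*(-5) + 3) = -3*(-2*(-5) + 3) = -3*(10 + 3) = -3*13 = -39)
Q(Z, H) = Z + Z**2 (Q(Z, H) = Z**2 + Z = Z + Z**2)
6*Q(4, V(2, k(6))) + d = 6*(4*(1 + 4)) - 46 = 6*(4*5) - 46 = 6*20 - 46 = 120 - 46 = 74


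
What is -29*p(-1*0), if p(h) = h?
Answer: 0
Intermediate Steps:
-29*p(-1*0) = -(-29)*0 = -29*0 = 0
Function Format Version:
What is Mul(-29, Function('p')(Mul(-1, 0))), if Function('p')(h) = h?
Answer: 0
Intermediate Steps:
Mul(-29, Function('p')(Mul(-1, 0))) = Mul(-29, Mul(-1, 0)) = Mul(-29, 0) = 0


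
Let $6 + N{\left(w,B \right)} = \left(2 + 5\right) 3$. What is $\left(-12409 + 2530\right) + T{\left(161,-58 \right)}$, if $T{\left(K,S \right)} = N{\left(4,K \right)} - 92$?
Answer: $-9956$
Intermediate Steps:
$N{\left(w,B \right)} = 15$ ($N{\left(w,B \right)} = -6 + \left(2 + 5\right) 3 = -6 + 7 \cdot 3 = -6 + 21 = 15$)
$T{\left(K,S \right)} = -77$ ($T{\left(K,S \right)} = 15 - 92 = -77$)
$\left(-12409 + 2530\right) + T{\left(161,-58 \right)} = \left(-12409 + 2530\right) - 77 = -9879 - 77 = -9956$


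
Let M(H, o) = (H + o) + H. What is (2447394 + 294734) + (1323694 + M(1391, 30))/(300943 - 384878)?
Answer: 230159187174/83935 ≈ 2.7421e+6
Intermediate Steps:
M(H, o) = o + 2*H
(2447394 + 294734) + (1323694 + M(1391, 30))/(300943 - 384878) = (2447394 + 294734) + (1323694 + (30 + 2*1391))/(300943 - 384878) = 2742128 + (1323694 + (30 + 2782))/(-83935) = 2742128 + (1323694 + 2812)*(-1/83935) = 2742128 + 1326506*(-1/83935) = 2742128 - 1326506/83935 = 230159187174/83935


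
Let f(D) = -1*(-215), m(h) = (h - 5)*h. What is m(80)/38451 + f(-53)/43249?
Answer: 89253655/554322433 ≈ 0.16101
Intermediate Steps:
m(h) = h*(-5 + h) (m(h) = (-5 + h)*h = h*(-5 + h))
f(D) = 215
m(80)/38451 + f(-53)/43249 = (80*(-5 + 80))/38451 + 215/43249 = (80*75)*(1/38451) + 215*(1/43249) = 6000*(1/38451) + 215/43249 = 2000/12817 + 215/43249 = 89253655/554322433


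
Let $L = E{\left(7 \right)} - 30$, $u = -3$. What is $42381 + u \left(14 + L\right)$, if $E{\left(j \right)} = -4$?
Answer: $42441$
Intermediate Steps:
$L = -34$ ($L = -4 - 30 = -34$)
$42381 + u \left(14 + L\right) = 42381 - 3 \left(14 - 34\right) = 42381 - -60 = 42381 + 60 = 42441$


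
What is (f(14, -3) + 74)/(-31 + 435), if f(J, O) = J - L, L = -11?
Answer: 99/404 ≈ 0.24505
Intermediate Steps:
f(J, O) = 11 + J (f(J, O) = J - 1*(-11) = J + 11 = 11 + J)
(f(14, -3) + 74)/(-31 + 435) = ((11 + 14) + 74)/(-31 + 435) = (25 + 74)/404 = 99*(1/404) = 99/404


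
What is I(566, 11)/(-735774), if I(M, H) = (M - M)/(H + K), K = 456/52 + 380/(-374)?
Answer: 0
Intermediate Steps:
K = 18848/2431 (K = 456*(1/52) + 380*(-1/374) = 114/13 - 190/187 = 18848/2431 ≈ 7.7532)
I(M, H) = 0 (I(M, H) = (M - M)/(H + 18848/2431) = 0/(18848/2431 + H) = 0)
I(566, 11)/(-735774) = 0/(-735774) = 0*(-1/735774) = 0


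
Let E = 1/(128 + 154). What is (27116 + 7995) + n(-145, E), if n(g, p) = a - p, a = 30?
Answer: 9909761/282 ≈ 35141.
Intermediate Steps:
E = 1/282 ≈ 0.0035461
n(g, p) = 30 - p
(27116 + 7995) + n(-145, E) = (27116 + 7995) + (30 - 1*1/282) = 35111 + (30 - 1/282) = 35111 + 8459/282 = 9909761/282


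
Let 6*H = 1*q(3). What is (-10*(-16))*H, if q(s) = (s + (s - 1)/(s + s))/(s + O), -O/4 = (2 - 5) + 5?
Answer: -160/9 ≈ -17.778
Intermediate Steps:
O = -8 (O = -4*((2 - 5) + 5) = -4*(-3 + 5) = -4*2 = -8)
q(s) = (s + (-1 + s)/(2*s))/(-8 + s) (q(s) = (s + (s - 1)/(s + s))/(s - 8) = (s + (-1 + s)/((2*s)))/(-8 + s) = (s + (-1 + s)*(1/(2*s)))/(-8 + s) = (s + (-1 + s)/(2*s))/(-8 + s))
H = -⅑ (H = (1*((½)*(-1 + 3 + 2*3²)/(3*(-8 + 3))))/6 = (1*((½)*(⅓)*(-1 + 3 + 2*9)/(-5)))/6 = (1*((½)*(⅓)*(-⅕)*(-1 + 3 + 18)))/6 = (1*((½)*(⅓)*(-⅕)*20))/6 = (1*(-⅔))/6 = (⅙)*(-⅔) = -⅑ ≈ -0.11111)
(-10*(-16))*H = -10*(-16)*(-⅑) = 160*(-⅑) = -160/9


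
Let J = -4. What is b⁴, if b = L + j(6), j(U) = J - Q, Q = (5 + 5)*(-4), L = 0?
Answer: 1679616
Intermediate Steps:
Q = -40 (Q = 10*(-4) = -40)
j(U) = 36 (j(U) = -4 - 1*(-40) = -4 + 40 = 36)
b = 36 (b = 0 + 36 = 36)
b⁴ = 36⁴ = 1679616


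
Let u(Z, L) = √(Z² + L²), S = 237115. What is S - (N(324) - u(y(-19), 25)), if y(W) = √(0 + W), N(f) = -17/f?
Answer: 76825277/324 + √606 ≈ 2.3714e+5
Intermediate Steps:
y(W) = √W
u(Z, L) = √(L² + Z²)
S - (N(324) - u(y(-19), 25)) = 237115 - (-17/324 - √(25² + (√(-19))²)) = 237115 - (-17*1/324 - √(625 + (I*√19)²)) = 237115 - (-17/324 - √(625 - 19)) = 237115 - (-17/324 - √606) = 237115 + (17/324 + √606) = 76825277/324 + √606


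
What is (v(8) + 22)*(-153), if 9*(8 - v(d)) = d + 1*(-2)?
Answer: -4488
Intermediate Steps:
v(d) = 74/9 - d/9 (v(d) = 8 - (d + 1*(-2))/9 = 8 - (d - 2)/9 = 8 - (-2 + d)/9 = 8 + (2/9 - d/9) = 74/9 - d/9)
(v(8) + 22)*(-153) = ((74/9 - ⅑*8) + 22)*(-153) = ((74/9 - 8/9) + 22)*(-153) = (22/3 + 22)*(-153) = (88/3)*(-153) = -4488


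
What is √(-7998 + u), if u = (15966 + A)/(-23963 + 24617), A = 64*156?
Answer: I*√94552813/109 ≈ 89.209*I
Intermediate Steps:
A = 9984
u = 4325/109 (u = (15966 + 9984)/(-23963 + 24617) = 25950/654 = 25950*(1/654) = 4325/109 ≈ 39.679)
√(-7998 + u) = √(-7998 + 4325/109) = √(-867457/109) = I*√94552813/109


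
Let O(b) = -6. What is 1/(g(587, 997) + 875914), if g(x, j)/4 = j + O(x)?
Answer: 1/879878 ≈ 1.1365e-6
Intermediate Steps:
g(x, j) = -24 + 4*j (g(x, j) = 4*(j - 6) = 4*(-6 + j) = -24 + 4*j)
1/(g(587, 997) + 875914) = 1/((-24 + 4*997) + 875914) = 1/((-24 + 3988) + 875914) = 1/(3964 + 875914) = 1/879878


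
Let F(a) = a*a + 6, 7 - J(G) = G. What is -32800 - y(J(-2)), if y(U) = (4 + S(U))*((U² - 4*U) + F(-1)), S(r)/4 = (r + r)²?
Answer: -100400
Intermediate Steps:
J(G) = 7 - G
F(a) = 6 + a² (F(a) = a² + 6 = 6 + a²)
S(r) = 16*r² (S(r) = 4*(r + r)² = 4*(2*r)² = 4*(4*r²) = 16*r²)
y(U) = (4 + 16*U²)*(7 + U² - 4*U) (y(U) = (4 + 16*U²)*((U² - 4*U) + (6 + (-1)²)) = (4 + 16*U²)*((U² - 4*U) + (6 + 1)) = (4 + 16*U²)*((U² - 4*U) + 7) = (4 + 16*U²)*(7 + U² - 4*U))
-32800 - y(J(-2)) = -32800 - (28 - 64*(7 - 1*(-2))³ - 16*(7 - 1*(-2)) + 16*(7 - 1*(-2))⁴ + 116*(7 - 1*(-2))²) = -32800 - (28 - 64*(7 + 2)³ - 16*(7 + 2) + 16*(7 + 2)⁴ + 116*(7 + 2)²) = -32800 - (28 - 64*9³ - 16*9 + 16*9⁴ + 116*9²) = -32800 - (28 - 64*729 - 144 + 16*6561 + 116*81) = -32800 - (28 - 46656 - 144 + 104976 + 9396) = -32800 - 1*67600 = -32800 - 67600 = -100400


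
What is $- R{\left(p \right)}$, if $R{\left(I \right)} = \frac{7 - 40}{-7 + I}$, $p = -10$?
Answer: $- \frac{33}{17} \approx -1.9412$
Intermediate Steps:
$R{\left(I \right)} = - \frac{33}{-7 + I}$
$- R{\left(p \right)} = - \frac{-33}{-7 - 10} = - \frac{-33}{-17} = - \frac{\left(-33\right) \left(-1\right)}{17} = \left(-1\right) \frac{33}{17} = - \frac{33}{17}$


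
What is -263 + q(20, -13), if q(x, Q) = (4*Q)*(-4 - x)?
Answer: 985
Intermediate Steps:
q(x, Q) = 4*Q*(-4 - x)
-263 + q(20, -13) = -263 - 4*(-13)*(4 + 20) = -263 - 4*(-13)*24 = -263 + 1248 = 985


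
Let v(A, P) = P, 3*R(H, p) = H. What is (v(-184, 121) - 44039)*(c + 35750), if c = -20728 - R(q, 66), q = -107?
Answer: -1983907814/3 ≈ -6.6130e+8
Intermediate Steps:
R(H, p) = H/3
c = -62077/3 (c = -20728 - (-107)/3 = -20728 - 1*(-107/3) = -20728 + 107/3 = -62077/3 ≈ -20692.)
(v(-184, 121) - 44039)*(c + 35750) = (121 - 44039)*(-62077/3 + 35750) = -43918*45173/3 = -1983907814/3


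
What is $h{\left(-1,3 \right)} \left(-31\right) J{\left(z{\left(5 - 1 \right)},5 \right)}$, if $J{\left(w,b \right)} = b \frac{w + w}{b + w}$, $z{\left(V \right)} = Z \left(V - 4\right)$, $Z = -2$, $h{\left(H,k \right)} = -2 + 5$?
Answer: $0$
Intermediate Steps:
$h{\left(H,k \right)} = 3$
$z{\left(V \right)} = 8 - 2 V$ ($z{\left(V \right)} = - 2 \left(V - 4\right) = - 2 \left(-4 + V\right) = 8 - 2 V$)
$J{\left(w,b \right)} = \frac{2 b w}{b + w}$ ($J{\left(w,b \right)} = b \frac{2 w}{b + w} = \frac{2 b w}{b + w}$)
$h{\left(-1,3 \right)} \left(-31\right) J{\left(z{\left(5 - 1 \right)},5 \right)} = 3 \left(-31\right) 2 \cdot 5 \left(8 - 2 \left(5 - 1\right)\right) \frac{1}{5 + \left(8 - 2 \left(5 - 1\right)\right)} = - 93 \cdot 2 \cdot 5 \left(8 - 8\right) \frac{1}{5 + \left(8 - 8\right)} = - 93 \cdot 2 \cdot 5 \cdot 0 \frac{1}{5 + 0} = - 93 \cdot 2 \cdot 5 \cdot 0 \cdot \frac{1}{5} = \left(-93\right) 0 = 0$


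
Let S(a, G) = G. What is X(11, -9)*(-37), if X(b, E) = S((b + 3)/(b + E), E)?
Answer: 333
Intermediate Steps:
X(b, E) = E
X(11, -9)*(-37) = -9*(-37) = 333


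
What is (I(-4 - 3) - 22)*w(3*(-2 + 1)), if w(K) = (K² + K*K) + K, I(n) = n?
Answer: -435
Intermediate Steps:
w(K) = K + 2*K² (w(K) = (K² + K²) + K = 2*K² + K = K + 2*K²)
(I(-4 - 3) - 22)*w(3*(-2 + 1)) = ((-4 - 3) - 22)*((3*(-2 + 1))*(1 + 2*(3*(-2 + 1)))) = (-7 - 22)*((3*(-1))*(1 + 2*(3*(-1)))) = -(-87)*(1 + 2*(-3)) = -(-87)*(1 - 6) = -(-87)*(-5) = -29*15 = -435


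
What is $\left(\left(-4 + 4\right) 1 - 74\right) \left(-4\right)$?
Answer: $296$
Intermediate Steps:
$\left(\left(-4 + 4\right) 1 - 74\right) \left(-4\right) = \left(0 \cdot 1 - 74\right) \left(-4\right) = \left(0 - 74\right) \left(-4\right) = \left(-74\right) \left(-4\right) = 296$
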